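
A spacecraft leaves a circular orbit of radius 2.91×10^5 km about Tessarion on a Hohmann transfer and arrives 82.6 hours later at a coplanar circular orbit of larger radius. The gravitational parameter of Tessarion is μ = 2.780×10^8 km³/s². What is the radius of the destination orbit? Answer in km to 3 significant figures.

Transfer time t = 82.6 hours = 2.9736×10^5 s, and t = π√(a_t³/μ).
So a_t = (μ t²/π²)^(1/3) = (2.780×10^8 × (2.9736×10^5)² / π²)^(1/3) = 1.3555×10^6 km.
Since a_t = (r₁ + r₂)/2, r₂ = 2a_t − r₁ = 2×1.3555×10^6 − 2.910×10^5 = 2.420×10^6 km.

r₂ = 2.42×10^6 km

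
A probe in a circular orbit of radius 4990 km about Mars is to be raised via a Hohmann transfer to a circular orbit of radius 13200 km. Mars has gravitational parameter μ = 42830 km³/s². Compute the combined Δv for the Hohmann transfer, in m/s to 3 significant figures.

Semi-major axis of the transfer orbit: a_t = (4990 + 13200)/2 = 9095 km.
Circular speed at r₁: v₁ = √(μ/r₁) = √(42830/4990) = 2.9297 km/s.
On the transfer ellipse at r₁, v² = μ(2/r − 1/a) gives v_p = √[μ(2/r₁ − 1/a_t)] = 3.5295 km/s.
First burn Δv₁ = |v_p − v₁| = 0.5998 km/s.
At r₂, v₂ = √(μ/r₂) = 1.8013 km/s.
Transfer-orbit speed at r₂: v_a = √[μ(2/r₂ − 1/a_t)] = 1.3342 km/s.
Second burn Δv₂ = |v₂ − v_a| = 0.4671 km/s.
Δv = Δv₁ + Δv₂ = 0.5998 + 0.4671 = 1.067 km/s.

Δv = 1070 m/s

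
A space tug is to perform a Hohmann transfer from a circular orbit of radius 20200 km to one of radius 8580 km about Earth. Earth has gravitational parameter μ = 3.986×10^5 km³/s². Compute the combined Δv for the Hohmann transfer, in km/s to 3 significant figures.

Semi-major axis of the transfer orbit: a_t = (20200 + 8580)/2 = 14390 km.
At r₁ the circular-orbit speed is v₁ = √(μ/r₁) = 4.442 km/s.
Transfer-orbit speed at r₁ (v² = μ(2/r − 1/a)): v_a = √[μ(2/r₁ − 1/a_t)] = 3.430 km/s.
First burn Δv₁ = |v_a − v₁| = 1.012 km/s.
At r₂, v₂ = √(μ/r₂) = 6.816 km/s.
Transfer-orbit speed at r₂: v_p = √[μ(2/r₂ − 1/a_t)] = 8.076 km/s.
Second burn Δv₂ = |v₂ − v_p| = 1.260 km/s.
Δv = Δv₁ + Δv₂ = 1.012 + 1.260 = 2.272 km/s.

Δv = 2.27 km/s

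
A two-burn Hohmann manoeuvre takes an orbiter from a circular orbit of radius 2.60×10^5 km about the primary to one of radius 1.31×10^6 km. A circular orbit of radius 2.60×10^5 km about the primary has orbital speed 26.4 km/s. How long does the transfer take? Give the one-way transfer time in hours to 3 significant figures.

t = 45.1 hours

From the circular-orbit relation v² = μ/r at r = 2.60×10^5 km: μ = v²r = (26.4)² × 2.60×10^5 = 1.81210×10^8 km³/s².
The Hohmann ellipse has a_t = (r₁ + r₂)/2 = 7.850×10^5 km.
Transfer time t = π√(a_t³/μ) = π√((7.850×10^5)³ / 1.81210×10^8) = 1.623×10^5 s.
Converting: 1.623×10^5 s ÷ 3600 s/hour = 45.1 hours.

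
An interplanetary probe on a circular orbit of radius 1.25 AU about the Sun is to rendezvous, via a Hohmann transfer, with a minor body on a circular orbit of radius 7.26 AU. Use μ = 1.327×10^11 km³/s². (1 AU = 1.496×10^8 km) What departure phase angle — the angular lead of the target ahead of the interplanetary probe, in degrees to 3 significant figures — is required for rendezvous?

φ = 99.2°

In km: r₁ = 1.25 × 1.496×10^8 = 1.870×10^8 km; r₂ = 7.26 × 1.496×10^8 = 1.086096×10^9 km.
The Hohmann ellipse has a_t = (r₁ + r₂)/2 = 6.36548×10^8 km.
The half-period of the transfer ellipse is t = π√(a_t³/μ) = 1.38504×10^8 s.
The target's mean motion on its circular orbit is ω₂ = √(μ/r₂³) = 1.01773×10^-8 rad/s.
Angle swept by the target during transfer: ω₂·t = 1.4096 rad = 80.76°.
Arrival is 180° from departure on the ellipse, so φ = 180° − 80.76° = 99.2°.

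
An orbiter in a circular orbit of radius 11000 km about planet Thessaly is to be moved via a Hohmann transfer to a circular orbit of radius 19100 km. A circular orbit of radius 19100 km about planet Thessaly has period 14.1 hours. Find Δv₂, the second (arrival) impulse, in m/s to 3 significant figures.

From Kepler's third law T² = 4π²r³/μ at r = 19100 km, T = 14.1 hours = 14.1 × 3600 s = 50760 s: μ = 4π²r³/T² = 1.06762×10^5 km³/s².
Semi-major axis of the transfer orbit: a_t = (11000 + 19100)/2 = 15050 km.
Circular speed at r = 19100 km: v_c = √(μ/r) = 2.364 km/s.
Vis-viva on the transfer ellipse at r = 19100 km gives v_t = √[μ(2/r − 1/a_t)] = 2.021 km/s.
Δv₂ = |v_t − v_c| = |2.021 − 2.364| = 0.3430 km/s.

Δv₂ = 343 m/s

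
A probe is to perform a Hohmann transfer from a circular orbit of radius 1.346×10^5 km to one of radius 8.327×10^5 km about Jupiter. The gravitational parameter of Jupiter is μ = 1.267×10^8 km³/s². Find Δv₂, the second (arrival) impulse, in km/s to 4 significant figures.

The Hohmann ellipse has a_t = (r₁ + r₂)/2 = 4.8365×10^5 km.
Circular speed at r = 8.327×10^5 km: v_c = √(μ/r) = 12.335 km/s.
Transfer-orbit speed at the same r (vis-viva, a = a_t): v_t = √[μ(2/r − 1/a_t)] = 6.5073 km/s.
Δv₂ = |v_t − v_c| = |6.5073 − 12.335| = 5.828 km/s.

Δv₂ = 5.828 km/s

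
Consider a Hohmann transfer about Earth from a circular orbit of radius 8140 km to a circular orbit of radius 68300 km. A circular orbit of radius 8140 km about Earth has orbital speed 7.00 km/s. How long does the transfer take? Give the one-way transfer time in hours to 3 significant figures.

From the circular-orbit relation v² = μ/r at r = 8140 km: μ = v²r = (7.00)² × 8140 = 3.98860×10^5 km³/s².
The Hohmann ellipse has a_t = (r₁ + r₂)/2 = 38220 km.
By Kepler's third law the transfer-orbit period is T = 2π√(a_t³/μ), so t = T/2 = 37170 s.
Converting: 37170 s ÷ 3600 s/hour = 10.3 hours.

t = 10.3 hours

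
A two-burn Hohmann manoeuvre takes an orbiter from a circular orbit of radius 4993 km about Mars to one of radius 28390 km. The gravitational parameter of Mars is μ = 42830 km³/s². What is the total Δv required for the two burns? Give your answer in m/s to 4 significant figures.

Δv = 1447 m/s

Semi-major axis of the transfer orbit: a_t = (4993 + 28390)/2 = 16691.5 km.
Circular speed at r₁: v₁ = √(μ/r₁) = √(42830/4993) = 2.9288 km/s.
On the transfer ellipse at r₁, v² = μ(2/r − 1/a) gives v_p = √[μ(2/r₁ − 1/a_t)] = 3.8197 km/s.
First burn Δv₁ = |v_p − v₁| = 0.8909 km/s.
Circular speed at r₂: v₂ = √(μ/r₂) = 1.2283 km/s.
Transfer-orbit speed at r₂: v_a = √[μ(2/r₂ − 1/a_t)] = 0.67178 km/s.
Second burn Δv₂ = |v₂ − v_a| = 0.5565 km/s.
Total Δv = Δv₁ + Δv₂ = 1.447 km/s.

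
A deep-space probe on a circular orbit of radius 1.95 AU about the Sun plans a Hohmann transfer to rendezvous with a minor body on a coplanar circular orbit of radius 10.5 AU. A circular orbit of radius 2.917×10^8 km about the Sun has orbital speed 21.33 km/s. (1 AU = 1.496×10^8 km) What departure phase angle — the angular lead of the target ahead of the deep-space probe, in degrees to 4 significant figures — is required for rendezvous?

φ = 97.83°

From the circular-orbit relation v² = μ/r at r = 2.917×10^8 km: μ = v²r = (21.33)² × 2.917×10^8 = 1.32714×10^11 km³/s².
In km: r₁ = 1.95 × 1.496×10^8 = 2.9172×10^8 km; r₂ = 10.5 × 1.496×10^8 = 1.5708×10^9 km.
The Hohmann ellipse has a_t = (r₁ + r₂)/2 = 9.3126×10^8 km.
The half-period of the transfer ellipse is t = π√(a_t³/μ) = 2.4507×10^8 s.
Target angular speed ω₂ = √(μ/r₂³) = 5.8516×10^-9 rad/s.
Angle swept by the target during transfer: ω₂·t = 1.4341 rad = 82.17°.
The deep-space probe traverses 180° on the transfer ellipse, so the target must lead by 180° − 82.17° = 97.83°.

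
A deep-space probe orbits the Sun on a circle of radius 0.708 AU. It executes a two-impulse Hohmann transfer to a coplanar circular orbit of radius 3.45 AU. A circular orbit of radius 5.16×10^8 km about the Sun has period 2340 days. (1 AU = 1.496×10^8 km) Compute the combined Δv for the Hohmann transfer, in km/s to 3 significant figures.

Δv = 16.9 km/s

From Kepler's third law T² = 4π²r³/μ at r = 5.16×10^8 km, T = 2340 days = 2340 × 86400 s = 2.02176×10^8 s: μ = 4π²r³/T² = 1.32693×10^11 km³/s².
In km: r₁ = 0.708 × 1.496×10^8 = 1.059168×10^8 km; r₂ = 3.45 × 1.496×10^8 = 5.1612×10^8 km.
Semi-major axis of the transfer orbit: a_t = (1.059168×10^8 + 5.1612×10^8)/2 = 3.110184×10^8 km.
At r₁ the circular-orbit speed is v₁ = √(μ/r₁) = 35.40 km/s.
On the transfer ellipse at r₁, vis-viva gives v_p = √[μ(2/r₁ − 1/a_t)] = 45.60 km/s.
First burn Δv₁ = |v_p − v₁| = 10.20 km/s.
Circular speed at r₂: v₂ = √(μ/r₂) = 16.034 km/s.
Transfer-orbit speed at r₂: v_a = √[μ(2/r₂ − 1/a_t)] = 9.3570 km/s.
Second burn Δv₂ = |v₂ − v_a| = 6.677 km/s.
Δv = Δv₁ + Δv₂ = 10.20 + 6.677 = 16.88 km/s.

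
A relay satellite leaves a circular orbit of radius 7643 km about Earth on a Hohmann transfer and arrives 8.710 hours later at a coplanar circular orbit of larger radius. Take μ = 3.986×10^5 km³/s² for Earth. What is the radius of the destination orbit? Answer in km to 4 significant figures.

Transfer time t = 8.710 hours = 31356 s, and t = π√(a_t³/μ).
So a_t = (μ t²/π²)^(1/3) = (3.986×10^5 × (31356)² / π²)^(1/3) = 34116 km.
Since a_t = (r₁ + r₂)/2, r₂ = 2a_t − r₁ = 2×34116 − 7643 = 60589 km.

r₂ = 60590 km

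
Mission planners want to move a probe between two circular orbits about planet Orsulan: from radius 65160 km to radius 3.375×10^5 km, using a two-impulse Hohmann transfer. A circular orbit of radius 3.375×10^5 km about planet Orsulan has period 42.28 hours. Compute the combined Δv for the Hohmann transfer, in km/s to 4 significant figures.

From Kepler's third law T² = 4π²r³/μ at r = 3.375×10^5 km, T = 42.28 hours = 42.28 × 3600 s = 1.52208×10^5 s: μ = 4π²r³/T² = 6.55098×10^7 km³/s².
Transfer-ellipse semi-major axis a_t = (r₁ + r₂)/2 = (65160 + 3.375×10^5)/2 = 2.0133×10^5 km.
At r₁ the circular-orbit speed is v₁ = √(μ/r₁) = 31.708 km/s.
Transfer-orbit speed at r₁ (v² = μ(2/r − 1/a)): v_p = √[μ(2/r₁ − 1/a_t)] = 41.053 km/s.
First burn Δv₁ = |v_p − v₁| = 9.345 km/s.
At r₂, v₂ = √(μ/r₂) = 13.932 km/s.
Transfer-orbit speed at r₂: v_a = √[μ(2/r₂ − 1/a_t)] = 7.9260 km/s.
Second burn Δv₂ = |v₂ − v_a| = 6.006 km/s.
Δv = Δv₁ + Δv₂ = 9.345 + 6.006 = 15.35 km/s.

Δv = 15.35 km/s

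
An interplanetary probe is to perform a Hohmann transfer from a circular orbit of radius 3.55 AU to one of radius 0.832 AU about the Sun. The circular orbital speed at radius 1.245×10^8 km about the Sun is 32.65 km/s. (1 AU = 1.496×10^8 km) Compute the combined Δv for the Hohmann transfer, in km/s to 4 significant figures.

Δv = 14.98 km/s

From the circular-orbit relation v² = μ/r at r = 1.245×10^8 km: μ = v²r = (32.65)² × 1.245×10^8 = 1.32720×10^11 km³/s².
In km: r₁ = 3.55 × 1.496×10^8 = 5.3108×10^8 km; r₂ = 0.832 × 1.496×10^8 = 1.244672×10^8 km.
The Hohmann ellipse has a_t = (r₁ + r₂)/2 = 3.277736×10^8 km.
Circular speed at r₁: v₁ = √(μ/r₁) = √(1.32720×10^11/5.3108×10^8) = 15.8084 km/s.
On the transfer ellipse at r₁, vis-viva gives v_a = √[μ(2/r₁ − 1/a_t)] = 9.74156 km/s.
First burn Δv₁ = |v_a − v₁| = 6.067 km/s.
Circular speed at r₂: v₂ = √(μ/r₂) = 32.6543 km/s.
Transfer-orbit speed at r₂: v_p = √[μ(2/r₂ − 1/a_t)] = 41.5655 km/s.
Second burn Δv₂ = |v₂ − v_p| = 8.911 km/s.
Δv = Δv₁ + Δv₂ = 6.067 + 8.911 = 14.98 km/s.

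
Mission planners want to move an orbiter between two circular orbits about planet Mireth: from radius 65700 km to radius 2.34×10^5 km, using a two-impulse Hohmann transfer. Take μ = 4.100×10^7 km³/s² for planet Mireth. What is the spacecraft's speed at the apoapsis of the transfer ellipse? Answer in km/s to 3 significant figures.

Transfer-ellipse semi-major axis a_t = (r₁ + r₂)/2 = (65700 + 2.340×10^5)/2 = 1.4985×10^5 km.
The apoapsis of the transfer ellipse is at r = 2.340×10^5 km.
From the vis-viva equation, v = √[μ(2/r − 1/a_t)] = 8.765 km/s.

v = 8.76 km/s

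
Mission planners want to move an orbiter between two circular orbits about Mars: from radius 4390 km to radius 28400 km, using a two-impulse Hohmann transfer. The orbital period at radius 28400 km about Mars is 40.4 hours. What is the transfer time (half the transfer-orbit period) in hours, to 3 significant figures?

From Kepler's third law T² = 4π²r³/μ at r = 28400 km, T = 40.4 hours = 40.4 × 3600 s = 1.4544×10^5 s: μ = 4π²r³/T² = 42751.1 km³/s².
The Hohmann ellipse has a_t = (r₁ + r₂)/2 = 16395 km.
Transfer time t = π√(a_t³/μ) = π√((16395)³ / 42751.1) = 31900 s.
Converting: 31900 s ÷ 3600 s/hour = 8.86 hours.

t = 8.86 hours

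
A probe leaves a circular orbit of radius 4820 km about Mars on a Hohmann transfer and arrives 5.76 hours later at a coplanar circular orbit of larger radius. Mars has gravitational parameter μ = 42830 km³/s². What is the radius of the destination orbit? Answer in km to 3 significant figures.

r₂ = 19800 km

Transfer time t = 5.76 hours = 20736 s, and t = π√(a_t³/μ).
So a_t = (μ t²/π²)^(1/3) = (42830 × (20736)² / π²)^(1/3) = 12311 km.
Since a_t = (r₁ + r₂)/2, r₂ = 2a_t − r₁ = 2×12311 − 4820 = 19802 km.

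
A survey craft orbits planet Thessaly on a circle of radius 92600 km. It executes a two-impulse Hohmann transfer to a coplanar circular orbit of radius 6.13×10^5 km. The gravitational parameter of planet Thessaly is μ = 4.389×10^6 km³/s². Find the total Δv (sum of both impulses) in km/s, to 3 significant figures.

The Hohmann ellipse has a_t = (r₁ + r₂)/2 = 3.528×10^5 km.
Circular speed at r₁: v₁ = √(μ/r₁) = √(4.389×10^6/92600) = 6.885 km/s.
On the transfer ellipse at r₁, vis-viva gives v_p = √[μ(2/r₁ − 1/a_t)] = 9.075 km/s.
First burn Δv₁ = |v_p − v₁| = 2.190 km/s.
Circular speed at r₂: v₂ = √(μ/r₂) = 2.676 km/s.
Transfer-orbit speed at r₂: v_a = √[μ(2/r₂ − 1/a_t)] = 1.371 km/s.
Second burn Δv₂ = |v₂ − v_a| = 1.305 km/s.
Δv = Δv₁ + Δv₂ = 2.190 + 1.305 = 3.495 km/s.

Δv = 3.50 km/s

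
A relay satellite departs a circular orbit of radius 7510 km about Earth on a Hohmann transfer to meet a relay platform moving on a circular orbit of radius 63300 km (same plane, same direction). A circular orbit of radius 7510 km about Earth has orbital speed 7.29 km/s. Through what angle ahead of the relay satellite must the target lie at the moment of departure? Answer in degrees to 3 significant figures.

From the circular-orbit relation v² = μ/r at r = 7510 km: μ = v²r = (7.29)² × 7510 = 3.99112×10^5 km³/s².
Semi-major axis of the transfer orbit: a_t = (7510 + 63300)/2 = 35405 km.
The half-period of the transfer ellipse is t = π√(a_t³/μ) = 33130 s.
Target angular speed ω₂ = √(μ/r₂³) = 3.967×10^-5 rad/s.
Angle swept by the target during transfer: ω₂·t = 1.314 rad = 75.29°.
The relay satellite traverses 180° on the transfer ellipse, so the target must lead by 180° − 75.29° = 105°.

φ = 105°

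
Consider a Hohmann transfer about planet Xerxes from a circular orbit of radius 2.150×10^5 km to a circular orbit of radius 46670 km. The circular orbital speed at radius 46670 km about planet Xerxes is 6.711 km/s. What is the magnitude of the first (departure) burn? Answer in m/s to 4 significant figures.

From the circular-orbit relation v² = μ/r at r = 46670 km: μ = v²r = (6.711)² × 46670 = 2.10190×10^6 km³/s².
Semi-major axis of the transfer orbit: a_t = (2.150×10^5 + 46670)/2 = 1.30835×10^5 km.
Circular speed at r = 2.150×10^5 km: v_c = √(μ/r) = 3.1267 km/s.
Transfer-orbit speed at the same r (vis-viva, a = a_t): v_t = √[μ(2/r − 1/a_t)] = 1.8674 km/s.
Δv₁ = |v_t − v_c| = |1.8674 − 3.1267| = 1.259 km/s.

Δv₁ = 1259 m/s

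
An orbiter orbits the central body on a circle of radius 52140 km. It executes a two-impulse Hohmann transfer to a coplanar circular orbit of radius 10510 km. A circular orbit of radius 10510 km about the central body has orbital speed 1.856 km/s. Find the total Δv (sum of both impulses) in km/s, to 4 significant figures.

Δv = 0.8891 km/s

From the circular-orbit relation v² = μ/r at r = 10510 km: μ = v²r = (1.856)² × 10510 = 36204.2 km³/s².
Transfer-ellipse semi-major axis a_t = (r₁ + r₂)/2 = (52140 + 10510)/2 = 31325 km.
At r₁ the circular-orbit speed is v₁ = √(μ/r₁) = 0.8333 km/s.
On the transfer ellipse at r₁, vis-viva equation gives v_a = √[μ(2/r₁ − 1/a_t)] = 0.4827 km/s.
First burn Δv₁ = |v_a − v₁| = 0.3506 km/s.
At r₂, v₂ = √(μ/r₂) = 1.8560 km/s.
Transfer-orbit speed at r₂: v_p = √[μ(2/r₂ − 1/a_t)] = 2.3945 km/s.
Second burn Δv₂ = |v₂ − v_p| = 0.5385 km/s.
Δv = Δv₁ + Δv₂ = 0.3506 + 0.5385 = 0.8891 km/s.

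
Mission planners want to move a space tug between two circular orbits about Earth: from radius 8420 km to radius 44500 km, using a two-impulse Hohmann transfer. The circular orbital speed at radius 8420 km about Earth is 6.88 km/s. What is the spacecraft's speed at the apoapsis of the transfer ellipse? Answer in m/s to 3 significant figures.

From the circular-orbit relation v² = μ/r at r = 8420 km: μ = v²r = (6.88)² × 8420 = 3.98556×10^5 km³/s².
Transfer-ellipse semi-major axis a_t = (r₁ + r₂)/2 = (8420 + 44500)/2 = 26460 km.
The apoapsis of the transfer ellipse is at r = 44500 km.
From the vis-viva equation, v = √[μ(2/r − 1/a_t)] = 1.688 km/s.

v = 1690 m/s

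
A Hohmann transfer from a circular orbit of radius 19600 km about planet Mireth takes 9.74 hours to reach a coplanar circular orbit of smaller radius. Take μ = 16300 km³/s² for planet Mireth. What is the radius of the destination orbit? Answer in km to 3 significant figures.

Transfer time t = 9.74 hours = 35064 s, and t = π√(a_t³/μ).
So a_t = (μ t²/π²)^(1/3) = (16300 × (35064)² / π²)^(1/3) = 12663 km.
Since a_t = (r₁ + r₂)/2, r₂ = 2a_t − r₁ = 2×12663 − 19600 = 5726 km.

r₂ = 5730 km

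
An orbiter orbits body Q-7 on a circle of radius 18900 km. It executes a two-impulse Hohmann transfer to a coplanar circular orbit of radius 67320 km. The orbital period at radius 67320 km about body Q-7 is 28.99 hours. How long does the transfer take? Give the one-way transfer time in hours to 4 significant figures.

t = 7.428 hours

From Kepler's third law T² = 4π²r³/μ at r = 67320 km, T = 28.99 hours = 28.99 × 3600 s = 1.04364×10^5 s: μ = 4π²r³/T² = 1.10584×10^6 km³/s².
Semi-major axis of the transfer orbit: a_t = (18900 + 67320)/2 = 43110 km.
By Kepler's third law the transfer-orbit period is T = 2π√(a_t³/μ), so t = T/2 = 26740 s.
Converting: 26740 s ÷ 3600 s/hour = 7.428 hours.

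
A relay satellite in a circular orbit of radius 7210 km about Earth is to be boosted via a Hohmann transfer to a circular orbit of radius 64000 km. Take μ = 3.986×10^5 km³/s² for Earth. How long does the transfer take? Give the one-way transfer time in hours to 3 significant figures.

Semi-major axis of the transfer orbit: a_t = (7210 + 64000)/2 = 35605 km.
Half the transfer-orbit period gives t = π√(a_t³/μ) = 33430 s.
Converting: 33430 s ÷ 3600 s/hour = 9.29 hours.

t = 9.29 hours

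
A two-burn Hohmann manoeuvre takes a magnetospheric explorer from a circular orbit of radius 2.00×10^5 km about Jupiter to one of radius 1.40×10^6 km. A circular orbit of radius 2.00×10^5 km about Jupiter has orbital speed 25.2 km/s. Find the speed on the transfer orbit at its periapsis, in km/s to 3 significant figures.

From the circular-orbit relation v² = μ/r at r = 2.00×10^5 km: μ = v²r = (25.2)² × 2.00×10^5 = 1.27008×10^8 km³/s².
Transfer-ellipse semi-major axis a_t = (r₁ + r₂)/2 = (2.000×10^5 + 1.400×10^6)/2 = 8.000×10^5 km.
At periapsis, r = 2.000×10^5 km.
Applying v² = μ(2/r − 1/a_t): v = 33.34 km/s.

v = 33.3 km/s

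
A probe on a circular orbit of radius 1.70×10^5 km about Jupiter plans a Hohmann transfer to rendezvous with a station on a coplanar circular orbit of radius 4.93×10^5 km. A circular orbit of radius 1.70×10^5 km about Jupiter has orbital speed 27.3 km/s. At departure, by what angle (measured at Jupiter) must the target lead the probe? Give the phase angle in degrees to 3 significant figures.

φ = 80.8°

From the circular-orbit relation v² = μ/r at r = 1.70×10^5 km: μ = v²r = (27.3)² × 1.70×10^5 = 1.26699×10^8 km³/s².
Transfer-ellipse semi-major axis a_t = (r₁ + r₂)/2 = (1.700×10^5 + 4.930×10^5)/2 = 3.315×10^5 km.
Transfer time t = π√(a_t³/μ) = 53270.7 s.
The target's mean motion on its circular orbit is ω₂ = √(μ/r₂³) = 3.25175×10^-5 rad/s.
Angle swept by the target during transfer: ω₂·t = 1.73223 rad = 99.249°.
Arrival is 180° from departure on the ellipse, so φ = 180° − 99.249° = 80.8°.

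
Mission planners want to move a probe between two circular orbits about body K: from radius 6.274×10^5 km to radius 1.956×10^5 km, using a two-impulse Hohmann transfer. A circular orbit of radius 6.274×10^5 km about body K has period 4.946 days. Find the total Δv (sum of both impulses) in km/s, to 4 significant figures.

From Kepler's third law T² = 4π²r³/μ at r = 6.274×10^5 km, T = 4.946 days = 4.946 × 86400 s = 4.273344×10^5 s: μ = 4π²r³/T² = 5.33897×10^7 km³/s².
Transfer-ellipse semi-major axis a_t = (r₁ + r₂)/2 = (6.274×10^5 + 1.956×10^5)/2 = 4.115×10^5 km.
Circular speed at r₁: v₁ = √(μ/r₁) = √(5.33897×10^7/6.274×10^5) = 9.225 km/s.
Transfer-orbit speed at r₁ (vis-viva): v_a = √[μ(2/r₁ − 1/a_t)] = 6.360 km/s.
First burn Δv₁ = |v_a − v₁| = 2.865 km/s.
Circular speed at r₂: v₂ = √(μ/r₂) = 16.521 km/s.
Transfer-orbit speed at r₂: v_p = √[μ(2/r₂ − 1/a_t)] = 20.400 km/s.
Second burn Δv₂ = |v₂ − v_p| = 3.879 km/s.
Δv = Δv₁ + Δv₂ = 2.865 + 3.879 = 6.744 km/s.

Δv = 6.744 km/s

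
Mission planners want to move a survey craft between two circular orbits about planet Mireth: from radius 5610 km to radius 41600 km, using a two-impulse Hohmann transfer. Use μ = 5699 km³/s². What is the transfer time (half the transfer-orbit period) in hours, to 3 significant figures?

t = 41.9 hours

Transfer-ellipse semi-major axis a_t = (r₁ + r₂)/2 = (5610 + 41600)/2 = 23605 km.
By Kepler's third law the transfer-orbit period is T = 2π√(a_t³/μ), so t = T/2 = 1.509×10^5 s.
Converting: 1.509×10^5 s ÷ 3600 s/hour = 41.9 hours.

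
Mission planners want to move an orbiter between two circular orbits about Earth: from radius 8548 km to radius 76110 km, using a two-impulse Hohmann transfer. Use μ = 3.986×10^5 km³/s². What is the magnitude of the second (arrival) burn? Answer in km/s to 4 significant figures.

Semi-major axis of the transfer orbit: a_t = (8548 + 76110)/2 = 42329 km.
Circular speed at r = 76110 km: v_c = √(μ/r) = 2.288 km/s.
Vis-viva on the transfer ellipse at r = 76110 km gives v_t = √[μ(2/r − 1/a_t)] = 1.028 km/s.
Δv₂ = |v_t − v_c| = |1.028 − 2.288| = 1.260 km/s.

Δv₂ = 1.260 km/s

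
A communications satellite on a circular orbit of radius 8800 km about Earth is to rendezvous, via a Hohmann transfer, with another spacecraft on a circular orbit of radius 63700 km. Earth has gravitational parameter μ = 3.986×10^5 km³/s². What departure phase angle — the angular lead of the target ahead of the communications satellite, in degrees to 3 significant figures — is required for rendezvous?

The Hohmann ellipse has a_t = (r₁ + r₂)/2 = 36250 km.
The half-period of the transfer ellipse is t = π√(a_t³/μ) = 34343.4 s.
The target's mean motion on its circular orbit is ω₂ = √(μ/r₂³) = 3.92699×10^-5 rad/s.
Angle swept by the target during transfer: ω₂·t = 1.3487 rad = 77.27°.
The communications satellite traverses 180° on the transfer ellipse, so the target must lead by 180° − 77.27° = 103°.

φ = 103°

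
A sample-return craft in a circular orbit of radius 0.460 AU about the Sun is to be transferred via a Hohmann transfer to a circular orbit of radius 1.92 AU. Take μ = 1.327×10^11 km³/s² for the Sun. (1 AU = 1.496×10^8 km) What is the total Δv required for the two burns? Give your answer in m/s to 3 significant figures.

In km: r₁ = 0.460 × 1.496×10^8 = 6.8816×10^7 km; r₂ = 1.92 × 1.496×10^8 = 2.87232×10^8 km.
Transfer-ellipse semi-major axis a_t = (r₁ + r₂)/2 = (6.8816×10^7 + 2.87232×10^8)/2 = 1.78024×10^8 km.
At r₁ the circular-orbit speed is v₁ = √(μ/r₁) = 43.91 km/s.
On the transfer ellipse at r₁, vis-viva gives v_p = √[μ(2/r₁ − 1/a_t)] = 55.78 km/s.
First burn Δv₁ = |v_p − v₁| = 11.87 km/s.
At r₂, v₂ = √(μ/r₂) = 21.49 km/s.
Transfer-orbit speed at r₂: v_a = √[μ(2/r₂ − 1/a_t)] = 13.36 km/s.
Second burn Δv₂ = |v₂ − v_a| = 8.130 km/s.
Δv = Δv₁ + Δv₂ = 11.87 + 8.130 = 20.00 km/s.

Δv = 20000 m/s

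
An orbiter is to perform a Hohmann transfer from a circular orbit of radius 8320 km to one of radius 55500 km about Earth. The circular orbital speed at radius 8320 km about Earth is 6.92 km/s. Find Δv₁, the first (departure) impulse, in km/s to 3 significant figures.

Δv₁ = 2.21 km/s

From the circular-orbit relation v² = μ/r at r = 8320 km: μ = v²r = (6.92)² × 8320 = 3.98415×10^5 km³/s².
Semi-major axis of the transfer orbit: a_t = (8320 + 55500)/2 = 31910 km.
On the circular orbit at r = 8320 km, v_c = √(μ/r) = 6.920 km/s.
Transfer-orbit speed at the same r (vis-viva, a = a_t): v_t = √[μ(2/r − 1/a_t)] = 9.126 km/s.
Δv₁ = |v_t − v_c| = |9.126 − 6.920| = 2.206 km/s.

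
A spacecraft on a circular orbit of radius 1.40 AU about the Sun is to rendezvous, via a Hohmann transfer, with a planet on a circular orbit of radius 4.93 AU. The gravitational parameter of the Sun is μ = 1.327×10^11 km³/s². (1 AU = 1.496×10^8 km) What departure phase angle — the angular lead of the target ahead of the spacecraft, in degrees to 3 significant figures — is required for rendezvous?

φ = 87.4°

In km: r₁ = 1.40 × 1.496×10^8 = 2.0944×10^8 km; r₂ = 4.93 × 1.496×10^8 = 7.37528×10^8 km.
Transfer-ellipse semi-major axis a_t = (r₁ + r₂)/2 = (2.0944×10^8 + 7.37528×10^8)/2 = 4.73484×10^8 km.
The half-period of the transfer ellipse is t = π√(a_t³/μ) = 8.885×10^7 s.
The target's mean motion on its circular orbit is ω₂ = √(μ/r₂³) = 1.819×10^-8 rad/s.
Angle swept by the target during transfer: ω₂·t = 1.616 rad = 92.59°.
The spacecraft traverses 180° on the transfer ellipse, so the target must lead by 180° − 92.59° = 87.4°.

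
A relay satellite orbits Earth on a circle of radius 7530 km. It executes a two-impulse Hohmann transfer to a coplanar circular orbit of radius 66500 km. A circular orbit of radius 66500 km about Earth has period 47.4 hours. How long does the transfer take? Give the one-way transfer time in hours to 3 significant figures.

t = 9.84 hours

From Kepler's third law T² = 4π²r³/μ at r = 66500 km, T = 47.4 hours = 47.4 × 3600 s = 1.7064×10^5 s: μ = 4π²r³/T² = 3.98715×10^5 km³/s².
Transfer-ellipse semi-major axis a_t = (r₁ + r₂)/2 = (7530 + 66500)/2 = 37015 km.
Half the transfer-orbit period gives t = π√(a_t³/μ) = 35430 s.
Converting: 35430 s ÷ 3600 s/hour = 9.84 hours.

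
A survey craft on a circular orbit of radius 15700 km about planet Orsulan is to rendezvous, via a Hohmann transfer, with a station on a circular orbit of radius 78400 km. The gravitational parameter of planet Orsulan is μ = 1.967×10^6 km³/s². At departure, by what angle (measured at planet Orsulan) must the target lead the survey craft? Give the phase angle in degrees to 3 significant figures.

The Hohmann ellipse has a_t = (r₁ + r₂)/2 = 47050 km.
The half-period of the transfer ellipse is t = π√(a_t³/μ) = 22860 s.
Target angular speed ω₂ = √(μ/r₂³) = 6.389×10^-5 rad/s.
Angle swept by the target during transfer: ω₂·t = 1.4605 rad = 83.68°.
Arrival is 180° from departure on the ellipse, so φ = 180° − 83.68° = 96.3°.

φ = 96.3°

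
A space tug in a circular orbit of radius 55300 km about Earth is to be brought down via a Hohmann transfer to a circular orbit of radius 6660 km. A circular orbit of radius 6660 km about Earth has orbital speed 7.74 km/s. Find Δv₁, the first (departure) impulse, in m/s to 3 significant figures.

Δv₁ = 1440 m/s

From the circular-orbit relation v² = μ/r at r = 6660 km: μ = v²r = (7.74)² × 6660 = 3.98985×10^5 km³/s².
Semi-major axis of the transfer orbit: a_t = (55300 + 6660)/2 = 30980 km.
On the circular orbit at r = 55300 km, v_c = √(μ/r) = 2.686 km/s.
Vis-viva on the transfer ellipse at r = 55300 km gives v_t = √[μ(2/r − 1/a_t)] = 1.245 km/s.
Δv₁ = |v_t − v_c| = |1.245 − 2.686| = 1.441 km/s.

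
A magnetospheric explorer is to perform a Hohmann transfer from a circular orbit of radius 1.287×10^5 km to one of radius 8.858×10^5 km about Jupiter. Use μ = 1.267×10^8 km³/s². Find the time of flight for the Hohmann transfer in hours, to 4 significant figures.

t = 28.01 hours

Semi-major axis of the transfer orbit: a_t = (1.287×10^5 + 8.858×10^5)/2 = 5.0725×10^5 km.
Transfer time t = π√(a_t³/μ) = π√((5.0725×10^5)³ / 1.267×10^8) = 1.0083×10^5 s.
Converting: 1.0083×10^5 s ÷ 3600 s/hour = 28.01 hours.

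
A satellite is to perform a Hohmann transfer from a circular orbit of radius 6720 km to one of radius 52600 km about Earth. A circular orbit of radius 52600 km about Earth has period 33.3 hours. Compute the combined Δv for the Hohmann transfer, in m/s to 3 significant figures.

From Kepler's third law T² = 4π²r³/μ at r = 52600 km, T = 33.3 hours = 33.3 × 3600 s = 1.1988×10^5 s: μ = 4π²r³/T² = 3.99782×10^5 km³/s².
Transfer-ellipse semi-major axis a_t = (r₁ + r₂)/2 = (6720 + 52600)/2 = 29660 km.
At r₁ the circular-orbit speed is v₁ = √(μ/r₁) = 7.71307 km/s.
On the transfer ellipse at r₁, v² = μ(2/r − 1/a) gives v_p = √[μ(2/r₁ − 1/a_t)] = 10.2715 km/s.
First burn Δv₁ = |v_p − v₁| = 2.558 km/s.
At r₂, v₂ = √(μ/r₂) = 2.757 km/s.
Transfer-orbit speed at r₂: v_a = √[μ(2/r₂ − 1/a_t)] = 1.312 km/s.
Second burn Δv₂ = |v₂ − v_a| = 1.445 km/s.
Δv = Δv₁ + Δv₂ = 2.558 + 1.445 = 4.003 km/s.

Δv = 4000 m/s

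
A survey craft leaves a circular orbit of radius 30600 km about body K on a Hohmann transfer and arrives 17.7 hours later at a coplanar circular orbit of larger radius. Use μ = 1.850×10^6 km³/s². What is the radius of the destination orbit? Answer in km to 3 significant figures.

r₂ = 1.52×10^5 km

Transfer time t = 17.7 hours = 63720 s, and t = π√(a_t³/μ).
So a_t = (μ t²/π²)^(1/3) = (1.850×10^6 × (63720)² / π²)^(1/3) = 91301 km.
Since a_t = (r₁ + r₂)/2, r₂ = 2a_t − r₁ = 2×91301 − 30600 = 1.52002×10^5 km.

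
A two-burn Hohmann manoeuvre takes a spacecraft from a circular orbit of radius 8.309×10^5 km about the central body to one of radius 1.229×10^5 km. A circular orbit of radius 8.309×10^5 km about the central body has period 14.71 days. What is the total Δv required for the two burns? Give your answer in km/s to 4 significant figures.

Δv = 5.440 km/s

From Kepler's third law T² = 4π²r³/μ at r = 8.309×10^5 km, T = 14.71 days = 14.71 × 86400 s = 1.270944×10^6 s: μ = 4π²r³/T² = 1.40202×10^7 km³/s².
Semi-major axis of the transfer orbit: a_t = (8.309×10^5 + 1.229×10^5)/2 = 4.769×10^5 km.
At r₁ the circular-orbit speed is v₁ = √(μ/r₁) = 4.107733 km/s.
On the transfer ellipse at r₁, vis-viva gives v_a = √[μ(2/r₁ − 1/a_t)] = 2.085281 km/s.
First burn Δv₁ = |v_a − v₁| = 2.0225 km/s.
Circular speed at r₂: v₂ = √(μ/r₂) = 10.6807 km/s.
Transfer-orbit speed at r₂: v_p = √[μ(2/r₂ − 1/a_t)] = 14.0981 km/s.
Second burn Δv₂ = |v₂ − v_p| = 3.4174 km/s.
Total Δv = Δv₁ + Δv₂ = 5.440 km/s.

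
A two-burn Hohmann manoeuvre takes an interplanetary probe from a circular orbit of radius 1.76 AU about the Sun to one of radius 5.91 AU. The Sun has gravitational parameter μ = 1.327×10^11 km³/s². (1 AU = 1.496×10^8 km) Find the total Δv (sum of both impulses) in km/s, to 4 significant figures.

In km: r₁ = 1.76 × 1.496×10^8 = 2.63296×10^8 km; r₂ = 5.91 × 1.496×10^8 = 8.84136×10^8 km.
Semi-major axis of the transfer orbit: a_t = (2.63296×10^8 + 8.84136×10^8)/2 = 5.73716×10^8 km.
At r₁ the circular-orbit speed is v₁ = √(μ/r₁) = 22.450 km/s.
On the transfer ellipse at r₁, vis-viva gives v_p = √[μ(2/r₁ − 1/a_t)] = 27.869 km/s.
First burn Δv₁ = |v_p − v₁| = 5.419 km/s.
Circular speed at r₂: v₂ = √(μ/r₂) = 12.2511 km/s.
Transfer-orbit speed at r₂: v_a = √[μ(2/r₂ − 1/a_t)] = 8.29945 km/s.
Second burn Δv₂ = |v₂ − v_a| = 3.952 km/s.
Δv = Δv₁ + Δv₂ = 5.419 + 3.952 = 9.371 km/s.

Δv = 9.371 km/s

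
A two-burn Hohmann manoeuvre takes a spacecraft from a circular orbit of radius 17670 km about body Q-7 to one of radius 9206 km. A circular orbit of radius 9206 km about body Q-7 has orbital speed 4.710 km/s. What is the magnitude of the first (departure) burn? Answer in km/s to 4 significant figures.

Δv₁ = 0.5858 km/s

From the circular-orbit relation v² = μ/r at r = 9206 km: μ = v²r = (4.710)² × 9206 = 2.04227×10^5 km³/s².
Semi-major axis of the transfer orbit: a_t = (17670 + 9206)/2 = 13438 km.
Circular speed at r = 17670 km: v_c = √(μ/r) = 3.3997 km/s.
Transfer-orbit speed at the same r (vis-viva, a = a_t): v_t = √[μ(2/r − 1/a_t)] = 2.8139 km/s.
Δv₁ = |v_t − v_c| = |2.8139 − 3.3997| = 0.5858 km/s.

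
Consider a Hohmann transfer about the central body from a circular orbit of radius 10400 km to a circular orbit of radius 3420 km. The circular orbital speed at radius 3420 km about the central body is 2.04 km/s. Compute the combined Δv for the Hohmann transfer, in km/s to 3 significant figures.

From the circular-orbit relation v² = μ/r at r = 3420 km: μ = v²r = (2.04)² × 3420 = 14232.7 km³/s².
The Hohmann ellipse has a_t = (r₁ + r₂)/2 = 6910 km.
Circular speed at r₁: v₁ = √(μ/r₁) = √(14232.7/10400) = 1.1698 km/s.
On the transfer ellipse at r₁, vis-viva equation gives v_a = √[μ(2/r₁ − 1/a_t)] = 0.82300 km/s.
First burn Δv₁ = |v_a − v₁| = 0.3468 km/s.
At r₂, v₂ = √(μ/r₂) = 2.0400 km/s.
Transfer-orbit speed at r₂: v_p = √[μ(2/r₂ − 1/a_t)] = 2.5027 km/s.
Second burn Δv₂ = |v₂ − v_p| = 0.4627 km/s.
Total Δv = Δv₁ + Δv₂ = 0.8095 km/s.

Δv = 0.810 km/s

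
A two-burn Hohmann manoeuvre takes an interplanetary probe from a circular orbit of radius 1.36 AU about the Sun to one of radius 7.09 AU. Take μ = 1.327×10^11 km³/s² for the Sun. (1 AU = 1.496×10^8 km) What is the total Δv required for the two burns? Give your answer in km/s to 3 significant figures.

Δv = 12.4 km/s

In km: r₁ = 1.36 × 1.496×10^8 = 2.03456×10^8 km; r₂ = 7.09 × 1.496×10^8 = 1.060664×10^9 km.
Semi-major axis of the transfer orbit: a_t = (2.03456×10^8 + 1.060664×10^9)/2 = 6.3206×10^8 km.
Circular speed at r₁: v₁ = √(μ/r₁) = √(1.327×10^11/2.03456×10^8) = 25.5388 km/s.
Transfer-orbit speed at r₁ (vis-viva equation): v_p = √[μ(2/r₁ − 1/a_t)] = 33.0834 km/s.
First burn Δv₁ = |v_p − v₁| = 7.545 km/s.
At r₂, v₂ = √(μ/r₂) = 11.185 km/s.
Transfer-orbit speed at r₂: v_a = √[μ(2/r₂ − 1/a_t)] = 6.3460 km/s.
Second burn Δv₂ = |v₂ − v_a| = 4.839 km/s.
Total Δv = Δv₁ + Δv₂ = 12.38 km/s.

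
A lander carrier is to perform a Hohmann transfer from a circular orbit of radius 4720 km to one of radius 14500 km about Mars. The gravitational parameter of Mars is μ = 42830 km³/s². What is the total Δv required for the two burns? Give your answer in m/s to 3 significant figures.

The Hohmann ellipse has a_t = (r₁ + r₂)/2 = 9610 km.
Circular speed at r₁: v₁ = √(μ/r₁) = √(42830/4720) = 3.0123 km/s.
Transfer-orbit speed at r₁ (vis-viva equation): v_p = √[μ(2/r₁ − 1/a_t)] = 3.7002 km/s.
First burn Δv₁ = |v_p − v₁| = 0.6879 km/s.
Circular speed at r₂: v₂ = √(μ/r₂) = 1.7187 km/s.
Transfer-orbit speed at r₂: v_a = √[μ(2/r₂ − 1/a_t)] = 1.2045 km/s.
Second burn Δv₂ = |v₂ − v_a| = 0.5142 km/s.
Total Δv = Δv₁ + Δv₂ = 1.202 km/s.

Δv = 1200 m/s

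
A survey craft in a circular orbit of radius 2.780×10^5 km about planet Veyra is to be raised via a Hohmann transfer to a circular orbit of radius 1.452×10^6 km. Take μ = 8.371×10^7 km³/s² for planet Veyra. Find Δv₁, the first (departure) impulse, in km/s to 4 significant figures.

The Hohmann ellipse has a_t = (r₁ + r₂)/2 = 8.650×10^5 km.
On the circular orbit at r = 2.780×10^5 km, v_c = √(μ/r) = 17.35 km/s.
Transfer-orbit speed at the same r (vis-viva, a = a_t): v_t = √[μ(2/r − 1/a_t)] = 22.48 km/s.
Δv₁ = |v_t − v_c| = |22.48 − 17.35| = 5.130 km/s.

Δv₁ = 5.130 km/s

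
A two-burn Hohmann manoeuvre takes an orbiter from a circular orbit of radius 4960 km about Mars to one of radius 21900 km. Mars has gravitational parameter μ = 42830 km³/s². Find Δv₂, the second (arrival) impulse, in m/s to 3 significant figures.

Semi-major axis of the transfer orbit: a_t = (4960 + 21900)/2 = 13430 km.
Circular speed at r = 21900 km: v_c = √(μ/r) = 1.3985 km/s.
Vis-viva on the transfer ellipse at r = 21900 km gives v_t = √[μ(2/r − 1/a_t)] = 0.84987 km/s.
Δv₂ = |v_t − v_c| = |0.84987 − 1.3985| = 0.5486 km/s.

Δv₂ = 549 m/s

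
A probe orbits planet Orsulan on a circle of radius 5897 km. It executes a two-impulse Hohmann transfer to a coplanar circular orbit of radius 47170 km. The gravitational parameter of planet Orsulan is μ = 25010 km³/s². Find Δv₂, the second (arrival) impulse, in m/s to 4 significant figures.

Δv₂ = 384.9 m/s

Semi-major axis of the transfer orbit: a_t = (5897 + 47170)/2 = 26533.5 km.
On the circular orbit at r = 47170 km, v_c = √(μ/r) = 0.7282 km/s.
Transfer-orbit speed at the same r (vis-viva, a = a_t): v_t = √[μ(2/r − 1/a_t)] = 0.3433 km/s.
Δv₂ = |v_t − v_c| = |0.3433 − 0.7282| = 0.3849 km/s.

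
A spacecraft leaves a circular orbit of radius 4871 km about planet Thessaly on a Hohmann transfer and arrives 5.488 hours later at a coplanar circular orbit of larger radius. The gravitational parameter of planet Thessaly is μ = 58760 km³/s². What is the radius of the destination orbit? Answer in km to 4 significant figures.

Transfer time t = 5.488 hours = 19756.8 s, and t = π√(a_t³/μ).
So a_t = (μ t²/π²)^(1/3) = (58760 × (19756.8)² / π²)^(1/3) = 13246 km.
Since a_t = (r₁ + r₂)/2, r₂ = 2a_t − r₁ = 2×13246 − 4871 = 21621 km.

r₂ = 21620 km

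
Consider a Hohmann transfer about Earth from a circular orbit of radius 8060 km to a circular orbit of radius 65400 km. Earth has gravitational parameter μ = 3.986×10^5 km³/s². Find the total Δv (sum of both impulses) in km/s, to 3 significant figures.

Δv = 3.66 km/s

The Hohmann ellipse has a_t = (r₁ + r₂)/2 = 36730 km.
Circular speed at r₁: v₁ = √(μ/r₁) = √(3.986×10^5/8060) = 7.03236 km/s.
On the transfer ellipse at r₁, vis-viva equation gives v_p = √[μ(2/r₁ − 1/a_t)] = 9.38382 km/s.
First burn Δv₁ = |v_p − v₁| = 2.3515 km/s.
At r₂, v₂ = √(μ/r₂) = 2.4688 km/s.
Transfer-orbit speed at r₂: v_a = √[μ(2/r₂ − 1/a_t)] = 1.1565 km/s.
Second burn Δv₂ = |v₂ − v_a| = 1.3123 km/s.
Total Δv = Δv₁ + Δv₂ = 3.664 km/s.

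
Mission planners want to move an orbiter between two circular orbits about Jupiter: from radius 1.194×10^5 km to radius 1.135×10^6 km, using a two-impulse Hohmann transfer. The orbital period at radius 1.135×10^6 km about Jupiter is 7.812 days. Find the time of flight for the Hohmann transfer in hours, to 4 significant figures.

From Kepler's third law T² = 4π²r³/μ at r = 1.135×10^6 km, T = 7.812 days = 7.812 × 86400 s = 6.749568×10^5 s: μ = 4π²r³/T² = 1.26705×10^8 km³/s².
Semi-major axis of the transfer orbit: a_t = (1.194×10^5 + 1.135×10^6)/2 = 6.272×10^5 km.
Half the transfer-orbit period gives t = π√(a_t³/μ) = 1.3863×10^5 s.
Converting: 1.3863×10^5 s ÷ 3600 s/hour = 38.51 hours.

t = 38.51 hours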